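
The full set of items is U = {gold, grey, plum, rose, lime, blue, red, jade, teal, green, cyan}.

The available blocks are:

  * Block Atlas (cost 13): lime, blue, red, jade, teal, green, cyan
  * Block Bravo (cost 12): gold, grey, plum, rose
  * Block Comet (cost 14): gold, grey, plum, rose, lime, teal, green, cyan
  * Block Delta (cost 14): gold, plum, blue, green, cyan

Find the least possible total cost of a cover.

Atlas, Bravo together cover every item (Atlas ∪ Bravo = {gold, grey, plum, rose, lime, blue, red, jade, teal, green, cyan}); total cost 13 + 12 = 25.
The greedy pick Comet, Atlas costs 27; no covering selection beats 25.

25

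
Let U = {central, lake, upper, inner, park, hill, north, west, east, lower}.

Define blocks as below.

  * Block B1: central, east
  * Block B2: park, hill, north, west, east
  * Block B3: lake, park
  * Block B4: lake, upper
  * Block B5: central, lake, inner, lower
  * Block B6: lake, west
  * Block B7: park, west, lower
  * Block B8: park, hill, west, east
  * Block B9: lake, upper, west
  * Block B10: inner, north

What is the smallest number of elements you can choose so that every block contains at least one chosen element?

The 4 elements {lake, north, west, east} hit every block.
The blocks B1, B4, B7, B10 are pairwise disjoint, so any hitting set needs a separate element for each — at least 4. Hence 4 is optimal.

4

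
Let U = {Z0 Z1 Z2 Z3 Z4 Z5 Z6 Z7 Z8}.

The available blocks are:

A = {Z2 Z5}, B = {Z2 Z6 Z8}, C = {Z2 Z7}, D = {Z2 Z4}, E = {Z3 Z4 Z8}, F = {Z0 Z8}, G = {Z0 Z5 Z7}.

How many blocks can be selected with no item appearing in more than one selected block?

C, E are pairwise disjoint (C={Z2,Z7}; E={Z3,Z4,Z8}).
Every remaining block overlaps one of these, and no 3 of the listed blocks are pairwise disjoint, so 2 is the maximum.

2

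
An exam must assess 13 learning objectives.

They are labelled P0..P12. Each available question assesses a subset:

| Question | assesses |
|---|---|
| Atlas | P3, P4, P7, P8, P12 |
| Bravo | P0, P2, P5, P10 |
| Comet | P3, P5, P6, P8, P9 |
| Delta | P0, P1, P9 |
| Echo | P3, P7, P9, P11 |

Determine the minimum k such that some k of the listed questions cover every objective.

5

Take {Atlas, Bravo, Comet, Delta, Echo}. Their union is {P0, P1, P2, P3, P4, P5, P6, P7, P8, P9, P10, P11, P12}, which is all 13 objectives.
No 4 of the 5 questions cover everything (all 5 combinations miss at least one objective), so 5 is optimal.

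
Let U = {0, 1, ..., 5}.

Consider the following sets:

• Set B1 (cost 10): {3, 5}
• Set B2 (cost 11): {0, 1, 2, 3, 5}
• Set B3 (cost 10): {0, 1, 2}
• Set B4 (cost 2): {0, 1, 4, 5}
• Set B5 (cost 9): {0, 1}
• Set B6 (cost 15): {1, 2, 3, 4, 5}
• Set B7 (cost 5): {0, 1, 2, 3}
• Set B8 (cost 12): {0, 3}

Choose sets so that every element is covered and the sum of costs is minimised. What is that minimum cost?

7

B4, B7 together cover every element (B4 ∪ B7 = {0, 1, 2, 3, 4, 5}); total cost 2 + 5 = 7.
No covering selection has total cost below 7.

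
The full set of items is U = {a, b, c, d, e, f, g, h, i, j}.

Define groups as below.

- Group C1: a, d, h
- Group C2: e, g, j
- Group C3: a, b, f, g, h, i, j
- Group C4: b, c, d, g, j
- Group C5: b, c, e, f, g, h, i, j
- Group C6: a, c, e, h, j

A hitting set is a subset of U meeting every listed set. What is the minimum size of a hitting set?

2

T = {h, j} meets every group (each contains at least one member of T), and |T| = 2.
The groups C1, C2 are pairwise disjoint, so any hitting set needs a separate item for each — at least 2. Hence 2 is optimal.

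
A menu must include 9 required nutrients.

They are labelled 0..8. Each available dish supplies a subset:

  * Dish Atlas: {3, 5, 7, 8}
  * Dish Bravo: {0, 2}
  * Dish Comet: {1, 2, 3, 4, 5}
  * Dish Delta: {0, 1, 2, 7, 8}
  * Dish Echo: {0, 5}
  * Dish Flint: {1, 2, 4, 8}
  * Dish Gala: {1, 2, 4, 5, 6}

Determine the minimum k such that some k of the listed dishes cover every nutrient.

Atlas and Bravo and Gala together: Atlas ∪ Bravo ∪ Gala = {0, 1, 2, 3, 4, 5, 6, 7, 8} — every nutrient is covered.
Only Gala contains 6, so Gala is forced; the remaining 4 nutrients need at least 2 more dishes (each remaining dish adds at most 3) — so at least 3 dishes are needed, and 3 is optimal.

3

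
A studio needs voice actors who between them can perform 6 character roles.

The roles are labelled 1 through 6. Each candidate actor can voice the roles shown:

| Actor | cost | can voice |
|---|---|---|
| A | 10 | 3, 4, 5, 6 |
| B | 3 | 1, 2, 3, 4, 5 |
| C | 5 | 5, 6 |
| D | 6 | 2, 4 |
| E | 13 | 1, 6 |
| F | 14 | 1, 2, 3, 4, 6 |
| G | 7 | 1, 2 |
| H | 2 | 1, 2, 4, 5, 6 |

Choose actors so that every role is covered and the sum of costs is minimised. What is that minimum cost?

5

B, H together cover every role (B ∪ H = {1, 2, 3, 4, 5, 6}); total cost 3 + 2 = 5.
No covering selection has total cost below 5.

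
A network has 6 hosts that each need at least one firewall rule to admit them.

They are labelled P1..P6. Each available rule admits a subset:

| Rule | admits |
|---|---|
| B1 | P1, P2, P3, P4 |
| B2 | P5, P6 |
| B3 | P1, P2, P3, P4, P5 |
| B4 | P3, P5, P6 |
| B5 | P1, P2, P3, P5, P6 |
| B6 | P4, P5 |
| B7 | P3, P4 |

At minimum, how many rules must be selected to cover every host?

2

B3 and B4 together: B3 ∪ B4 = {P1, P2, P3, P4, P5, P6} — every host is covered.
No single rule has all 6 hosts (the largest, B3, has 5), so 2 is optimal.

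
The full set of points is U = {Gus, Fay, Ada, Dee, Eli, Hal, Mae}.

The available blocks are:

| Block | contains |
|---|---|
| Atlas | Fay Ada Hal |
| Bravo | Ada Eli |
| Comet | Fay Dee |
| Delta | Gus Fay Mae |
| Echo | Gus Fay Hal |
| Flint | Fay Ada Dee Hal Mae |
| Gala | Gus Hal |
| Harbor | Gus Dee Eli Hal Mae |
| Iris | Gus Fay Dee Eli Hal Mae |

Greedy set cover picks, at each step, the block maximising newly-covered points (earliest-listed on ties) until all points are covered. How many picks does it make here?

2

Greedy: pick Iris (covers 6 new) → pick Atlas (covers 1 new). Total picks: 2.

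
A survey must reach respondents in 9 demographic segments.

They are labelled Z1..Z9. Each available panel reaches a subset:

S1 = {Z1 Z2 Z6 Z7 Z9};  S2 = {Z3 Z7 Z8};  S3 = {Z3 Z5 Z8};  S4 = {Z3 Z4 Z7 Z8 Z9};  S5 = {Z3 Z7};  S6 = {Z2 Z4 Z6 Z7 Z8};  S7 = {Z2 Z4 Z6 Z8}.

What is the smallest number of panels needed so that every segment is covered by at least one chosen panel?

3

Take {S1, S3, S7}. Their union is {Z1, Z2, Z3, Z4, Z5, Z6, Z7, Z8, Z9}, which is all 9 segments.
Only S1 contains Z1, so S1 is forced; the remaining 4 segments need at least 2 more panels (each remaining panel adds at most 3) — so at least 3 panels are needed, and 3 is optimal.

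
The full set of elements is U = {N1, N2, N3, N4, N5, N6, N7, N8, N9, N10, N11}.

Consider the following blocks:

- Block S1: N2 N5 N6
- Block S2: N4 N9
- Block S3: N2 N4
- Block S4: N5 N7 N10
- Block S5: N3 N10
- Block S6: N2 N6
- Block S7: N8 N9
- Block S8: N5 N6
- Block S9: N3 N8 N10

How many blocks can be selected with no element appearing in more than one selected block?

4

S3, S5, S7, S8 are pairwise disjoint (S3={N2,N4}; S5={N3,N10}; S7={N8,N9}; S8={N5,N6}).
Every remaining block overlaps one of these, and no 5 of the listed blocks are pairwise disjoint, so 4 is the maximum.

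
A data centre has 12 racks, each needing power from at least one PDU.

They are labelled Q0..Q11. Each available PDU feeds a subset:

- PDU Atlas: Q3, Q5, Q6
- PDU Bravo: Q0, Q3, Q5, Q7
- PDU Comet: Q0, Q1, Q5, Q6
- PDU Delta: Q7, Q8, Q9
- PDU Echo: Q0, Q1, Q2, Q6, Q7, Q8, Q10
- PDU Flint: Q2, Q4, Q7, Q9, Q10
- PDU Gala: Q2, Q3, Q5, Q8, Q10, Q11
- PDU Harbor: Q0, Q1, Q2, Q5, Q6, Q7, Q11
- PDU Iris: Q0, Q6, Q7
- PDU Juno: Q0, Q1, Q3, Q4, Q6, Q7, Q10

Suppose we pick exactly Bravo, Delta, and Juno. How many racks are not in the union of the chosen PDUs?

2

Union of Bravo, Delta, Juno = {Q0, Q1, Q3, Q4, Q5, Q6, Q7, Q8, Q9, Q10}.
Not covered: Q2, Q11 — 2 racks.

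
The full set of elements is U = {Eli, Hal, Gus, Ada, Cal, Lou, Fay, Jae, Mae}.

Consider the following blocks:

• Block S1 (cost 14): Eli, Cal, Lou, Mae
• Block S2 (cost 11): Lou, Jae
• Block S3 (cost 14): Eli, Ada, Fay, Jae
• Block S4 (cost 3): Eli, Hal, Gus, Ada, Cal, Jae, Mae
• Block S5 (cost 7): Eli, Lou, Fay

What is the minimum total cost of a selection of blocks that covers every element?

S4, S5 together cover every element (S4 ∪ S5 = {Eli, Hal, Gus, Ada, Cal, Lou, Fay, Jae, Mae}); total cost 3 + 7 = 10.
No covering selection has total cost below 10.

10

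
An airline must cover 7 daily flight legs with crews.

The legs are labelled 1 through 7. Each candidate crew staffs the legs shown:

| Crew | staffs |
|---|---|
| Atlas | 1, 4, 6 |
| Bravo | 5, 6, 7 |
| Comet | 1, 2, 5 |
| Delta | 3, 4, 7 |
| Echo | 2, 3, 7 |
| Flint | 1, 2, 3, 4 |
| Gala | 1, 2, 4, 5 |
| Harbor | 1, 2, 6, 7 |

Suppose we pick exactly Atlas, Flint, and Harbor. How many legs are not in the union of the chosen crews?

1

Union of Atlas, Flint, Harbor = {1, 2, 3, 4, 6, 7}.
Not covered: 5 — 1 leg.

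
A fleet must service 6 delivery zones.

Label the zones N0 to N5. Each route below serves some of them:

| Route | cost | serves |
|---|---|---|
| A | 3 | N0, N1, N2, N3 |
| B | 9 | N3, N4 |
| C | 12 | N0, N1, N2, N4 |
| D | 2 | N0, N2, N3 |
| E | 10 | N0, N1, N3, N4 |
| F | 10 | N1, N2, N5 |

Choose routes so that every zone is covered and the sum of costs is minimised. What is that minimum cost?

E, F together cover every zone (E ∪ F = {N0, N1, N2, N3, N4, N5}); total cost 10 + 10 = 20.
The greedy pick D, A, B, F costs 24; no covering selection beats 20.

20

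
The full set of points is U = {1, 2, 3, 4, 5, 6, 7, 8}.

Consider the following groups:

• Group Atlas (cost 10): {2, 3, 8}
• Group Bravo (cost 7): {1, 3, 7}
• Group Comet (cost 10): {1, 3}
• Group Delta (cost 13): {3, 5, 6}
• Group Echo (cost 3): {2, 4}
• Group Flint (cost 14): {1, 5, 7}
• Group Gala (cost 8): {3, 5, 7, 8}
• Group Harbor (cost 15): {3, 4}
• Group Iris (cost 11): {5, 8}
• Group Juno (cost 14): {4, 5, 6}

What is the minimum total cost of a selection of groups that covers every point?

31

Atlas, Bravo, Juno together cover every point (Atlas ∪ Bravo ∪ Juno = {1, 2, 3, 4, 5, 6, 7, 8}); total cost 10 + 7 + 14 = 31.
No covering selection has total cost below 31.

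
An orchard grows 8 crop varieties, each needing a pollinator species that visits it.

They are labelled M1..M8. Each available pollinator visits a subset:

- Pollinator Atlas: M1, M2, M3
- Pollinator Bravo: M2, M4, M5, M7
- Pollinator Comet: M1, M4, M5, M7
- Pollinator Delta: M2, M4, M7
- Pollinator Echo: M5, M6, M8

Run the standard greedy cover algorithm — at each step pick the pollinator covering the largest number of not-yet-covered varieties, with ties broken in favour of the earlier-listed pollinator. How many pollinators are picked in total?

3

Greedy: pick Bravo (covers 4 new) → pick Atlas (covers 2 new) → pick Echo (covers 2 new). Total picks: 3.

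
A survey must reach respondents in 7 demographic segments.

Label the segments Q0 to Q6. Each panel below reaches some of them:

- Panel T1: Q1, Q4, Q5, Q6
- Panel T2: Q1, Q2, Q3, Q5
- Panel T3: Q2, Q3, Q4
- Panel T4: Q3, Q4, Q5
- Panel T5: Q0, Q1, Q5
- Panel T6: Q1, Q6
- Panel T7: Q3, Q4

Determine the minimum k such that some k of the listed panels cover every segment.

Take {T3, T5, T6}. Their union is {Q0, Q1, Q2, Q3, Q4, Q5, Q6}, which is all 7 segments.
Only T5 contains Q0, so T5 is forced; the remaining 4 segments need at least 2 more panels (each remaining panel adds at most 3) — so at least 3 panels are needed, and 3 is optimal.

3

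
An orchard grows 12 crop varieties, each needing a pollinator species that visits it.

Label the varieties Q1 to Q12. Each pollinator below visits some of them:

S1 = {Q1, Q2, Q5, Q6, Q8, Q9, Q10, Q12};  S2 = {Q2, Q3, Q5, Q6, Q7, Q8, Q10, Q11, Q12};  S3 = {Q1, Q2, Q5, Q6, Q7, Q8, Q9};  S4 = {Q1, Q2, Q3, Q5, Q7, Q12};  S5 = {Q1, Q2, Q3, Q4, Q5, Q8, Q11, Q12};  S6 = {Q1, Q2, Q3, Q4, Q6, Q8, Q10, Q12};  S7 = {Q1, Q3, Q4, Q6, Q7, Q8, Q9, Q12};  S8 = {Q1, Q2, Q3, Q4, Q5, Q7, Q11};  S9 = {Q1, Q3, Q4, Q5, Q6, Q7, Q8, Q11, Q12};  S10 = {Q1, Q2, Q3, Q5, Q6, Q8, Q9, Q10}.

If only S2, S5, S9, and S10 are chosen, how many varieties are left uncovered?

Union of S2, S5, S9, S10 = {Q1, Q2, Q3, Q4, Q5, Q6, Q7, Q8, Q9, Q10, Q11, Q12} — that's every variety, so 0 are uncovered.

0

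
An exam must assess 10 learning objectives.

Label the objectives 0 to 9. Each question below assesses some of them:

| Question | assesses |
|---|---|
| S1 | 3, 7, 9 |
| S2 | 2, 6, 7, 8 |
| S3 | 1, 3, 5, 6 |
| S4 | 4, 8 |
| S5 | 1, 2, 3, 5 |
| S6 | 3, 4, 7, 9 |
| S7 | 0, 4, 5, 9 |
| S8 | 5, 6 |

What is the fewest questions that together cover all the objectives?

Take {S2, S5, S7}. Their union is {0, 1, 2, 3, 4, 5, 6, 7, 8, 9}, which is all 10 objectives.
Each question has at most 4 objectives, and 2·4 = 8 < 10 — so at least 3 questions are needed, and 3 is optimal.

3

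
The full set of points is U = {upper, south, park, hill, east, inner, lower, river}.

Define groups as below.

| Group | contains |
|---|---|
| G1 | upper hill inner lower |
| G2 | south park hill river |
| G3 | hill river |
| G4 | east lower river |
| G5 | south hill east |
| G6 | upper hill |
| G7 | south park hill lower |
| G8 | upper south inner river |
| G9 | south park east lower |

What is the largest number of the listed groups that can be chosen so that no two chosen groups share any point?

2

G6, G9 are pairwise disjoint (G6={upper,hill}; G9={south,park,east,lower}).
Every remaining group overlaps one of these, and no 3 of the listed groups are pairwise disjoint, so 2 is the maximum.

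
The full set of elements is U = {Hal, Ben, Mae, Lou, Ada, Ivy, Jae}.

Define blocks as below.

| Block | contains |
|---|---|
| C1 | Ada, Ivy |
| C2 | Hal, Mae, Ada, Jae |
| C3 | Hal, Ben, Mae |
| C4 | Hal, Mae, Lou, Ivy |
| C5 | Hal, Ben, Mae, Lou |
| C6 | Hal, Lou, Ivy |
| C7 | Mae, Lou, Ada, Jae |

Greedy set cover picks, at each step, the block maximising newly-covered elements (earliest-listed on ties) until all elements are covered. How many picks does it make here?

Greedy: pick C2 (covers 4 new) → pick C4 (covers 2 new) → pick C3 (covers 1 new). Total picks: 3.

3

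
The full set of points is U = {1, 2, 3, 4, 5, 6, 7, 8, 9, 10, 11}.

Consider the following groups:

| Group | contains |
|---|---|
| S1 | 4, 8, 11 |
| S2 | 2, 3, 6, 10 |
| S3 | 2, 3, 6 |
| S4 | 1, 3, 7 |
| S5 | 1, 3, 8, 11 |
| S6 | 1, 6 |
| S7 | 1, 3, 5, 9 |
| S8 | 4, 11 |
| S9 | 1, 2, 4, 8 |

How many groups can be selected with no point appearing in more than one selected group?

S1, S3 are pairwise disjoint (S1={4,8,11}; S3={2,3,6}).
Every remaining group overlaps one of these, and no 3 of the listed groups are pairwise disjoint, so 2 is the maximum.

2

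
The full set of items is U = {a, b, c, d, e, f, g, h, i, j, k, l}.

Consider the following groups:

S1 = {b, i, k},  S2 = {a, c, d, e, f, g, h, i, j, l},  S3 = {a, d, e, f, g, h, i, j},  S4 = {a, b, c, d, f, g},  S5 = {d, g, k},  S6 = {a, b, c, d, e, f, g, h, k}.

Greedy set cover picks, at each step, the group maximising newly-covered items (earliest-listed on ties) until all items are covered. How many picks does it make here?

2

Greedy: pick S2 (covers 10 new) → pick S1 (covers 2 new). Total picks: 2.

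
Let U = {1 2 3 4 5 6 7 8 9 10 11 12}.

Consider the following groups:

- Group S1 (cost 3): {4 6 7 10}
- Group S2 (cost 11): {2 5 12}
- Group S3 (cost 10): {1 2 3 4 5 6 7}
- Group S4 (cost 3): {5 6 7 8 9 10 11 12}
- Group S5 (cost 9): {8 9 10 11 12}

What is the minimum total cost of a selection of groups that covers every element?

S3, S4 together cover every element (S3 ∪ S4 = {1, 2, 3, 4, 5, 6, 7, 8, 9, 10, 11, 12}); total cost 10 + 3 = 13.
No covering selection has total cost below 13.

13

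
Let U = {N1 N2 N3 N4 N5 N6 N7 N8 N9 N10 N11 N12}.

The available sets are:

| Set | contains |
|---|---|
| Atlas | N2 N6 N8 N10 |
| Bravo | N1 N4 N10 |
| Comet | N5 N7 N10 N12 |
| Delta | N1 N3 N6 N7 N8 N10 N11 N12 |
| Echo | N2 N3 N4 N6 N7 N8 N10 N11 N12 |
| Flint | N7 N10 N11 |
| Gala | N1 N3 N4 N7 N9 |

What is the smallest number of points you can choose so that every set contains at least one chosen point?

2

The 2 points {N7, N10} hit every set.
The sets Atlas, Gala are pairwise disjoint, so any hitting set needs a separate point for each — at least 2. Hence 2 is optimal.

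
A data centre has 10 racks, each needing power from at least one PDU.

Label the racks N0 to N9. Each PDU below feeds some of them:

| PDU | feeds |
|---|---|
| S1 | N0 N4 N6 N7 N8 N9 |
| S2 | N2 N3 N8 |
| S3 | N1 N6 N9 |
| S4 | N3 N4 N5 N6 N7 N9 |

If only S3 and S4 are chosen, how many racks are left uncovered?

Union of S3, S4 = {N1, N3, N4, N5, N6, N7, N9}.
Not covered: N0, N2, N8 — 3 racks.

3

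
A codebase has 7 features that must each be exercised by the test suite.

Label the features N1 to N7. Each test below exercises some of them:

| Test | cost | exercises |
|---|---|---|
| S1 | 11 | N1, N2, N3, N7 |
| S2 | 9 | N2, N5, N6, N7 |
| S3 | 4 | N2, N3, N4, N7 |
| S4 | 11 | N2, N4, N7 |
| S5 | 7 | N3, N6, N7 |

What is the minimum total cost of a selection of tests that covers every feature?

S1, S2, S3 together cover every feature (S1 ∪ S2 ∪ S3 = {N1, N2, N3, N4, N5, N6, N7}); total cost 11 + 9 + 4 = 24.
No covering selection has total cost below 24.

24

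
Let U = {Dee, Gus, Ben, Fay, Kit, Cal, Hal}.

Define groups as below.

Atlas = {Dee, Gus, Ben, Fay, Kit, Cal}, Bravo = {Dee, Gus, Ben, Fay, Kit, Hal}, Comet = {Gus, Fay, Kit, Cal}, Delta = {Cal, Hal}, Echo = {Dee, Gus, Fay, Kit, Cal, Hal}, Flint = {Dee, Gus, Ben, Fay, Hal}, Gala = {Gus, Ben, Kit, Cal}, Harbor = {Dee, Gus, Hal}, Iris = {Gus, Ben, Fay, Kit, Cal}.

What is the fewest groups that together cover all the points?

Atlas and Harbor together: Atlas ∪ Harbor = {Dee, Gus, Ben, Fay, Kit, Cal, Hal} — every point is covered.
No single group has all 7 points (the largest, Atlas, has 6), so 2 is optimal.

2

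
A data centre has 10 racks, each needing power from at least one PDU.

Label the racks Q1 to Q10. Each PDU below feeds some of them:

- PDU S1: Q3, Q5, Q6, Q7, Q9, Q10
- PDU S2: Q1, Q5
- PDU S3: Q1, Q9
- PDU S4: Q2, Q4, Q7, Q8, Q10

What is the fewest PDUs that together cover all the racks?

3

Take {S1, S2, S4}. Their union is {Q1, Q2, Q3, Q4, Q5, Q6, Q7, Q8, Q9, Q10}, which is all 10 racks.
Only S4 contains Q2, so S4 is forced; the remaining 5 racks need at least 2 more PDUs (each remaining PDU adds at most 4) — so at least 3 PDUs are needed, and 3 is optimal.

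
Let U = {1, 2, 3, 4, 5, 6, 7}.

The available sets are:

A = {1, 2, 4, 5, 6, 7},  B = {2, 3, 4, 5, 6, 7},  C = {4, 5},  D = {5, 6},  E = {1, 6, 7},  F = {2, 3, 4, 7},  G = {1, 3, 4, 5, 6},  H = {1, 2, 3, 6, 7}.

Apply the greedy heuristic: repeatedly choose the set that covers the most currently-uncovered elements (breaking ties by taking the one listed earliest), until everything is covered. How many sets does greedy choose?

2

Greedy: pick A (covers 6 new) → pick B (covers 1 new). Total picks: 2.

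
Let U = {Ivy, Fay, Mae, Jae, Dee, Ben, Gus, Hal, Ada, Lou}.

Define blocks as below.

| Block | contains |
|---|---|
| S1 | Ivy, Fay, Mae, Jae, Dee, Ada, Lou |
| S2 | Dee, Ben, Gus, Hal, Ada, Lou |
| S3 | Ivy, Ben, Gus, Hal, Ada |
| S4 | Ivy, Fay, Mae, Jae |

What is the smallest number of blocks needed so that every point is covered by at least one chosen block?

2

S2 and S4 together: S2 ∪ S4 = {Ivy, Fay, Mae, Jae, Dee, Ben, Gus, Hal, Ada, Lou} — every point is covered.
No single block has all 10 points (the largest, S1, has 7), so 2 is optimal.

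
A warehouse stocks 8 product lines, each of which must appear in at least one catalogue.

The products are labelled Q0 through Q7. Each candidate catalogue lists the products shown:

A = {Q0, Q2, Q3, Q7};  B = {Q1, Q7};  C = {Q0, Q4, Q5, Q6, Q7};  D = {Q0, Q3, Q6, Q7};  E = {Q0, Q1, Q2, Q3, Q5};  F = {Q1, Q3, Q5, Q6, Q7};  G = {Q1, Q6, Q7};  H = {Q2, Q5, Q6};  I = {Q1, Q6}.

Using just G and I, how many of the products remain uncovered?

Union of G, I = {Q1, Q6, Q7}.
Not covered: Q0, Q2, Q3, Q4, Q5 — 5 products.

5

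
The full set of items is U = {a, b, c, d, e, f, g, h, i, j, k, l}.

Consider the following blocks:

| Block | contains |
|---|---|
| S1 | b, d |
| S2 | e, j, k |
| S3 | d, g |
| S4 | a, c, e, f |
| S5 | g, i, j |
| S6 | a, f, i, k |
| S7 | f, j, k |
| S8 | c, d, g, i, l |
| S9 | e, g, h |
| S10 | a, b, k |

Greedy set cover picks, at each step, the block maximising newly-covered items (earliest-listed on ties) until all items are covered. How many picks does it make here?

5

Greedy: pick S8 (covers 5 new) → pick S2 (covers 3 new) → pick S4 (covers 2 new) → pick S1 (covers 1 new) → pick S9 (covers 1 new). Total picks: 5.
(The true minimum cover uses only 4 blocks, so greedy is not optimal here.)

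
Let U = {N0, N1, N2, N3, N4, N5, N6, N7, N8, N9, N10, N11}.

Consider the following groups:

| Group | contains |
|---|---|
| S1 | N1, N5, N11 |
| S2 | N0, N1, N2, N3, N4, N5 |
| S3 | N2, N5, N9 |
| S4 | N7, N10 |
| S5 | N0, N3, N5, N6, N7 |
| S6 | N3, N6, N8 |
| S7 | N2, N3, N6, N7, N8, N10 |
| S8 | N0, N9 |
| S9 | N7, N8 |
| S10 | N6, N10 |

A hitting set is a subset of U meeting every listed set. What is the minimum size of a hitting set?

The 4 items {N0, N5, N6, N7} hit every group.
The groups S1, S4, S6, S8 are pairwise disjoint, so any hitting set needs a separate item for each — at least 4. Hence 4 is optimal.

4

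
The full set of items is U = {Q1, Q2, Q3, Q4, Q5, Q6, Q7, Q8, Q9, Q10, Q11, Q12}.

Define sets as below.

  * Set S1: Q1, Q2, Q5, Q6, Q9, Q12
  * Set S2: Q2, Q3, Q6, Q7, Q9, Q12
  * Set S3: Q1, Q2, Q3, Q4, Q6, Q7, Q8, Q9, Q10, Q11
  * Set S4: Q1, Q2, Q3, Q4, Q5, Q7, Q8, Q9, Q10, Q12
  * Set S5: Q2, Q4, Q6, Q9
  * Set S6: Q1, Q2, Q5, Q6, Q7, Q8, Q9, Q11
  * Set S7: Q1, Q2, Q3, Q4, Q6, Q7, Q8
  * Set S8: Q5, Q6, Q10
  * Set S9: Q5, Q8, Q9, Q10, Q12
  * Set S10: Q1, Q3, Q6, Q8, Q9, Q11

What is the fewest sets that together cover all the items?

Take {S3, S9}. Their union is {Q1, Q2, Q3, Q4, Q5, Q6, Q7, Q8, Q9, Q10, Q11, Q12}, which is all 12 items.
No single set has all 12 items (the largest, S3, has 10), so 2 is optimal.

2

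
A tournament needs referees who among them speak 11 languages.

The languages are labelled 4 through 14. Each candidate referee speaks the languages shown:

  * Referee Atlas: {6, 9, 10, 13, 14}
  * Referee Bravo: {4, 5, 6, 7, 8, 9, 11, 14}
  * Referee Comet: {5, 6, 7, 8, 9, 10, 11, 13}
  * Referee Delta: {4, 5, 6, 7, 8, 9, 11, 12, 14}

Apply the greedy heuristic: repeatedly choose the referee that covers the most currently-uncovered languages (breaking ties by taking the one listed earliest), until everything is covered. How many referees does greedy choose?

2

Greedy: pick Delta (covers 9 new) → pick Atlas (covers 2 new). Total picks: 2.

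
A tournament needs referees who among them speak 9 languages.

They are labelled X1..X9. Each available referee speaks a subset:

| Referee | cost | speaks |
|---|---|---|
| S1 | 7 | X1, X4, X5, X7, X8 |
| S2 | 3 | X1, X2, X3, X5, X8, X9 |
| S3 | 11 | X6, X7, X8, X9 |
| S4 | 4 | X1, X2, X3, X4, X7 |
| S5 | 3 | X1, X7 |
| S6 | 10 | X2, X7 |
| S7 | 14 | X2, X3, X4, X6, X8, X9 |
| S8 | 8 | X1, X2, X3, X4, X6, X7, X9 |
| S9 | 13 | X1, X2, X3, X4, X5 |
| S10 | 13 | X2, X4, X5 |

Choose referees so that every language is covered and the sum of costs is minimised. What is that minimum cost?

11

S2, S8 together cover every language (S2 ∪ S8 = {X1, X2, X3, X4, X5, X6, X7, X8, X9}); total cost 3 + 8 = 11.
The greedy pick S2, S4, S8 costs 15; no covering selection beats 11.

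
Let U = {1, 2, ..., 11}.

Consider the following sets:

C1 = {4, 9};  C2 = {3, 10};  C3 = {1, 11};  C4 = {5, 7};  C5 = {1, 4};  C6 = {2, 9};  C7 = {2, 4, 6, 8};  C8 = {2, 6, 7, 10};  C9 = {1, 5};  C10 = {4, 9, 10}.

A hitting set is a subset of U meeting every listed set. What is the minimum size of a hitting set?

5

Take H = {1, 6, 7, 9, 10}. Each listed set contains at least one of these, so H is a hitting set of size 5.
No choice of 4 points meets every set, so 5 is the minimum.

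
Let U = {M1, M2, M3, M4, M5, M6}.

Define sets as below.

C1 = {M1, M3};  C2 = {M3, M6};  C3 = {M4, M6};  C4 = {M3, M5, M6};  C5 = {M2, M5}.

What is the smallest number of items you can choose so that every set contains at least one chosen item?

3

H = {M2, M3, M4} meets every set (each contains at least one member of H), and |H| = 3.
The sets C1, C3, C5 are pairwise disjoint, so any hitting set needs a separate item for each — at least 3. Hence 3 is optimal.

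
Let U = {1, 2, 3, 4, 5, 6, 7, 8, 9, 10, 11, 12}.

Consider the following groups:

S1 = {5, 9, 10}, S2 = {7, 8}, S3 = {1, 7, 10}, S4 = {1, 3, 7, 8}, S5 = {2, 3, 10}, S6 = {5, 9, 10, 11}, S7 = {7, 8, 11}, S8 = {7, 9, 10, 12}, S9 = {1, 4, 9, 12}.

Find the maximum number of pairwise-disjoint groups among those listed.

S2, S5, S9 are pairwise disjoint (S2={7,8}; S5={2,3,10}; S9={1,4,9,12}).
Every remaining group overlaps one of these, and no 4 of the listed groups are pairwise disjoint, so 3 is the maximum.

3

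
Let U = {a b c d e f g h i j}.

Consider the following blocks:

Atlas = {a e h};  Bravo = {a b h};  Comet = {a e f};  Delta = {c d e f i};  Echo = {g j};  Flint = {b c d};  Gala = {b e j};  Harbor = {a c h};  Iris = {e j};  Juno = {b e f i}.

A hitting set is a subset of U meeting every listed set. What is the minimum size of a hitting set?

The 4 points {d, f, h, j} hit every block.
No choice of 3 points meets every block, so 4 is the minimum.

4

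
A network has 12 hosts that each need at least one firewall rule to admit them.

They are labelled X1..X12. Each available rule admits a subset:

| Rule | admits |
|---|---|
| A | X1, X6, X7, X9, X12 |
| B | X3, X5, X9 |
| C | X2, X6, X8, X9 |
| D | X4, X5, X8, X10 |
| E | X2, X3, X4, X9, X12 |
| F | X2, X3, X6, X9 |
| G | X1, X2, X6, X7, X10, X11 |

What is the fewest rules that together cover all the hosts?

3

D and E and G together: D ∪ E ∪ G = {X1, X2, X3, X4, X5, X6, X7, X8, X9, X10, X11, X12} — every host is covered.
Only G contains X11, so G is forced; the remaining 6 hosts need at least 2 more rules (each remaining rule adds at most 4) — so at least 3 rules are needed, and 3 is optimal.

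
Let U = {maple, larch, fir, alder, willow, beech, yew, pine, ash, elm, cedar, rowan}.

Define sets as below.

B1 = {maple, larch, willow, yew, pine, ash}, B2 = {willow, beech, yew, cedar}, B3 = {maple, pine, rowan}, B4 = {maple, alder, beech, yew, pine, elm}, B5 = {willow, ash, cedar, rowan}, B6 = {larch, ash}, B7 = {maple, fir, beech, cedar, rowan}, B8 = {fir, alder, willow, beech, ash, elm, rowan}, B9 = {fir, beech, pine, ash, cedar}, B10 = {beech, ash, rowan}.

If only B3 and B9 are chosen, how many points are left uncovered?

Union of B3, B9 = {maple, fir, beech, pine, ash, cedar, rowan}.
Not covered: larch, alder, willow, yew, elm — 5 points.

5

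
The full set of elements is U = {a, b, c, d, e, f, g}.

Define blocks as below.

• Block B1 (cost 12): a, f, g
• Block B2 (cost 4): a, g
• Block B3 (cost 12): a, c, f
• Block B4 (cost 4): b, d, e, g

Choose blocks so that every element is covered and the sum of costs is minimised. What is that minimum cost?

16

B3, B4 together cover every element (B3 ∪ B4 = {a, b, c, d, e, f, g}); total cost 12 + 4 = 16.
The greedy pick B4, B2, B3 costs 20; no covering selection beats 16.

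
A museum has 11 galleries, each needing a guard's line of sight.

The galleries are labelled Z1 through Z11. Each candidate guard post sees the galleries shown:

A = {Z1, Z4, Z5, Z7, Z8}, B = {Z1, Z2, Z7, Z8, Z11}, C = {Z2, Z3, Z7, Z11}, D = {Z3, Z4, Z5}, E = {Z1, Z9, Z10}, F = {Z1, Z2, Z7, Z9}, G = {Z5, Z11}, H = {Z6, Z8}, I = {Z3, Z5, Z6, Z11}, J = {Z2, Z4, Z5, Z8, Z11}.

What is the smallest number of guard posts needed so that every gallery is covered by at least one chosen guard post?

4

Take {B, E, I, J}. Their union is {Z1, Z2, Z3, Z4, Z5, Z6, Z7, Z8, Z9, Z10, Z11}, which is all 11 galleries.
No 3 of the 10 guard posts cover everything (all 120 combinations miss at least one gallery), so 4 is optimal.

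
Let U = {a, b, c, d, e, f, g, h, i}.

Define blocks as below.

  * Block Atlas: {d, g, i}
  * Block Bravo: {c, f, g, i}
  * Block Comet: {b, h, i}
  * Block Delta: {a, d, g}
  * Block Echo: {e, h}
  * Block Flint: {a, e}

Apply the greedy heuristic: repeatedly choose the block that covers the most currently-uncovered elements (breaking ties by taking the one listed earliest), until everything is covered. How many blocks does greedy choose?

Greedy: pick Bravo (covers 4 new) → pick Comet (covers 2 new) → pick Delta (covers 2 new) → pick Echo (covers 1 new). Total picks: 4.

4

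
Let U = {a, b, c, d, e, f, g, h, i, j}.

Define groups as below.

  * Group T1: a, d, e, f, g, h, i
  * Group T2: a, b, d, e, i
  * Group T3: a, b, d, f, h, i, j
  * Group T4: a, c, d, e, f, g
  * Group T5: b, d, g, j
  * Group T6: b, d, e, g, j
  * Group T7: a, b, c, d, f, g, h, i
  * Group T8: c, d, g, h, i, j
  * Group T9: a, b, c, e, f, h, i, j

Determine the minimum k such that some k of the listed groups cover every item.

2

Take {T7, T9}. Their union is {a, b, c, d, e, f, g, h, i, j}, which is all 10 items.
No single group has all 10 items (the largest, T7, has 8), so 2 is optimal.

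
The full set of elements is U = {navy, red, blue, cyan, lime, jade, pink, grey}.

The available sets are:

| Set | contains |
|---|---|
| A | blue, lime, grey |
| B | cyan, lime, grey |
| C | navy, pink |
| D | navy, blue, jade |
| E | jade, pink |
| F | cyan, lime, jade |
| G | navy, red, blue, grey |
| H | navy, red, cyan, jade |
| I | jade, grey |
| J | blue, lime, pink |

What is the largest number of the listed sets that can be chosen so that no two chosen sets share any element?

I, J are pairwise disjoint (I={jade,grey}; J={blue,lime,pink}).
Every remaining set overlaps one of these, and no 3 of the listed sets are pairwise disjoint, so 2 is the maximum.

2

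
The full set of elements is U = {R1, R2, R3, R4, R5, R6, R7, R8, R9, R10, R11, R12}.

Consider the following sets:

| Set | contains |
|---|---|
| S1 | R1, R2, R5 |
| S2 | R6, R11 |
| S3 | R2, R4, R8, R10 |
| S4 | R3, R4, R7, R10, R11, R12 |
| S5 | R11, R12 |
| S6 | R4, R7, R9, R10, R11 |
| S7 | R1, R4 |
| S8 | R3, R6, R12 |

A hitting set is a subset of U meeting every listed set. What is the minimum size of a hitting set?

4

H = {R2, R4, R6, R12} meets every set (each contains at least one member of H), and |H| = 4.
No choice of 3 elements meets every set, so 4 is the minimum.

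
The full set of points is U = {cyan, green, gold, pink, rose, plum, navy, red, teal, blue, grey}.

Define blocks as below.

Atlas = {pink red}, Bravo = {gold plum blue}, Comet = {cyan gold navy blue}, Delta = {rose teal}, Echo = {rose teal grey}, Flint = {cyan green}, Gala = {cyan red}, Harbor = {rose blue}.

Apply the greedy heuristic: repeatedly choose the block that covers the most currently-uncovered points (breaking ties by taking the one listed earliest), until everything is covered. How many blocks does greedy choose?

Greedy: pick Comet (covers 4 new) → pick Echo (covers 3 new) → pick Atlas (covers 2 new) → pick Bravo (covers 1 new) → pick Flint (covers 1 new). Total picks: 5.

5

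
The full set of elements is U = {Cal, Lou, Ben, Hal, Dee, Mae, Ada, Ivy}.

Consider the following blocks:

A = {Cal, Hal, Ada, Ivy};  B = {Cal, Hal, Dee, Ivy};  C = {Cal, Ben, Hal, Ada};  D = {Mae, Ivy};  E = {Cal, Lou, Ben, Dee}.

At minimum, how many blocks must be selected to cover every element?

3

A and D and E together: A ∪ D ∪ E = {Cal, Lou, Ben, Hal, Dee, Mae, Ada, Ivy} — every element is covered.
Only E contains Lou, so E is forced; the remaining 4 elements need at least 2 more blocks (each remaining block adds at most 3) — so at least 3 blocks are needed, and 3 is optimal.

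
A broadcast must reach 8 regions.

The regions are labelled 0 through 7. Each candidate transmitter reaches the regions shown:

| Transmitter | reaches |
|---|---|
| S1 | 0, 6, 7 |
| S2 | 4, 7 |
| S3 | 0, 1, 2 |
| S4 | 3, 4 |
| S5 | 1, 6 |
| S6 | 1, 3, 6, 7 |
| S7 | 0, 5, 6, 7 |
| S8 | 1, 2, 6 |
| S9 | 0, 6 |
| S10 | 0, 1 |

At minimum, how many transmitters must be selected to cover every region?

Take {S3, S4, S7}. Their union is {0, 1, 2, 3, 4, 5, 6, 7}, which is all 8 regions.
Only S7 contains 5, so S7 is forced; the remaining 4 regions need at least 2 more transmitters (each remaining transmitter adds at most 2) — so at least 3 transmitters are needed, and 3 is optimal.

3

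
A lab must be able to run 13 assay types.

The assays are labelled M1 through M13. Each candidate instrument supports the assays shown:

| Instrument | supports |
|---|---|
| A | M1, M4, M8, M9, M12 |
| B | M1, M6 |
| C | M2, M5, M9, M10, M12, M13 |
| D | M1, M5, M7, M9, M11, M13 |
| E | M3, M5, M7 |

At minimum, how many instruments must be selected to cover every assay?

5

Take {A, B, C, D, E}. Their union is {M1, M2, M3, M4, M5, M6, M7, M8, M9, M10, M11, M12, M13}, which is all 13 assays.
No 4 of the 5 instruments cover everything (all 5 combinations miss at least one assay), so 5 is optimal.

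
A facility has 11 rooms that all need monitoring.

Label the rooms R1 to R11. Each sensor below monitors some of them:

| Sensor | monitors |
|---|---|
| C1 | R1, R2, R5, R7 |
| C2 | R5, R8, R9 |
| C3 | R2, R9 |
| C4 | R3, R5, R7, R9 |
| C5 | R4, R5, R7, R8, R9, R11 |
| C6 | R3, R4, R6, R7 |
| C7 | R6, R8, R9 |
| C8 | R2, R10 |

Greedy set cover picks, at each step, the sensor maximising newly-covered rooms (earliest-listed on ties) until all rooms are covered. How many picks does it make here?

4

Greedy: pick C5 (covers 6 new) → pick C1 (covers 2 new) → pick C6 (covers 2 new) → pick C8 (covers 1 new). Total picks: 4.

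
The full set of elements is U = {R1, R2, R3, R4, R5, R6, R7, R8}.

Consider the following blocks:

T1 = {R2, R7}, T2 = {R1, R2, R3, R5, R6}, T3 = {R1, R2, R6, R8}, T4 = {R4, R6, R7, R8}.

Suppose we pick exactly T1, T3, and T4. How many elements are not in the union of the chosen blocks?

Union of T1, T3, T4 = {R1, R2, R4, R6, R7, R8}.
Not covered: R3, R5 — 2 elements.

2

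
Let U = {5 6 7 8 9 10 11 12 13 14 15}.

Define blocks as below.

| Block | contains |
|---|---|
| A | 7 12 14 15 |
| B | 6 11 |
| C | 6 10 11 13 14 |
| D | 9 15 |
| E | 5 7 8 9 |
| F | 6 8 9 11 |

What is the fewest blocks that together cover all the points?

Take {A, C, E}. Their union is {5, 6, 7, 8, 9, 10, 11, 12, 13, 14, 15}, which is all 11 points.
Each block has at most 5 points, and 2·5 = 10 < 11 — so at least 3 blocks are needed, and 3 is optimal.

3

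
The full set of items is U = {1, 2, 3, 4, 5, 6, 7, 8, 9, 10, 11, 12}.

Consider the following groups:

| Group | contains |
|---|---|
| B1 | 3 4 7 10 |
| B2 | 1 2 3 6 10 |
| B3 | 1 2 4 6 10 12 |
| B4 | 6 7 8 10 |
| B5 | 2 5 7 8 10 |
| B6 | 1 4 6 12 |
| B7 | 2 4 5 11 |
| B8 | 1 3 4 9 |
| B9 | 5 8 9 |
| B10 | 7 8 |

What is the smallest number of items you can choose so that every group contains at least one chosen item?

The 3 items {1, 5, 7} hit every group.
No choice of 2 items meets every group, so 3 is the minimum.

3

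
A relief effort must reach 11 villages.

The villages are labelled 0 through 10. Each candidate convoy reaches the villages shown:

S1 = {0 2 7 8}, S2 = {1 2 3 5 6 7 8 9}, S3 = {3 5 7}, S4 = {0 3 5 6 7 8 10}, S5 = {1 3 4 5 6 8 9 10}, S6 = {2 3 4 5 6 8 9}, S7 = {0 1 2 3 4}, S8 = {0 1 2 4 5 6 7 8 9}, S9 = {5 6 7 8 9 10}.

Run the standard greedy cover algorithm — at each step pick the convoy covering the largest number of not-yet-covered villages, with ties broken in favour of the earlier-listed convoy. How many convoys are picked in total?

2

Greedy: pick S8 (covers 9 new) → pick S4 (covers 2 new). Total picks: 2.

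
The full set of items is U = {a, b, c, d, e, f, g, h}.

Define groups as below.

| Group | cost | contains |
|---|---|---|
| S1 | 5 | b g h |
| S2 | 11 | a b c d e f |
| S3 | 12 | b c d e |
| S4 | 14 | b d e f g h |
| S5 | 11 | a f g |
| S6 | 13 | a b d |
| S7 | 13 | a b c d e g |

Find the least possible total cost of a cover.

16

S1, S2 together cover every item (S1 ∪ S2 = {a, b, c, d, e, f, g, h}); total cost 5 + 11 = 16.
No covering selection has total cost below 16.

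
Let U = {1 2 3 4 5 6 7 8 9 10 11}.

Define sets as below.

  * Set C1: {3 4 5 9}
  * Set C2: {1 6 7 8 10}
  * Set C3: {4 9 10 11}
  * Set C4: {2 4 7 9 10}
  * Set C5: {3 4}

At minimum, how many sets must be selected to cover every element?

4

Take {C1, C2, C3, C4}. Their union is {1, 2, 3, 4, 5, 6, 7, 8, 9, 10, 11}, which is all 11 elements.
No 3 of the 5 sets cover everything (all 10 combinations miss at least one element), so 4 is optimal.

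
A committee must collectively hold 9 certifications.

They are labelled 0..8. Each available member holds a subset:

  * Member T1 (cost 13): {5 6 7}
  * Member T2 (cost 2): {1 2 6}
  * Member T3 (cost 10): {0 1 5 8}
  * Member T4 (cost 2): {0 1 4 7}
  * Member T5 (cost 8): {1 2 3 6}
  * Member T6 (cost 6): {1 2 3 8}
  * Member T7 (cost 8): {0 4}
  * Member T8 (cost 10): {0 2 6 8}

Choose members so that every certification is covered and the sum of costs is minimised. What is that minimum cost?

T3, T4, T5 together cover every certification (T3 ∪ T4 ∪ T5 = {0, 1, 2, 3, 4, 5, 6, 7, 8}); total cost 10 + 2 + 8 = 20.
No covering selection has total cost below 20.

20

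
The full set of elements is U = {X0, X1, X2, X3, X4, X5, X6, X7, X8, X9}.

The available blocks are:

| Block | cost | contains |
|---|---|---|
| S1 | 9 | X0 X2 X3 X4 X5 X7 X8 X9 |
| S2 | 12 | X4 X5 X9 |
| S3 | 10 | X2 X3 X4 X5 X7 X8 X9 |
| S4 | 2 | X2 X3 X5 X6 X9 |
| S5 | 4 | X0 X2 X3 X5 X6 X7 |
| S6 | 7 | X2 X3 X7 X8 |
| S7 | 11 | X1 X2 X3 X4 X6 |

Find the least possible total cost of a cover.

20

S1, S7 together cover every element (S1 ∪ S7 = {X0, X1, X2, X3, X4, X5, X6, X7, X8, X9}); total cost 9 + 11 = 20.
The greedy pick S4, S5, S1, S7 costs 26; no covering selection beats 20.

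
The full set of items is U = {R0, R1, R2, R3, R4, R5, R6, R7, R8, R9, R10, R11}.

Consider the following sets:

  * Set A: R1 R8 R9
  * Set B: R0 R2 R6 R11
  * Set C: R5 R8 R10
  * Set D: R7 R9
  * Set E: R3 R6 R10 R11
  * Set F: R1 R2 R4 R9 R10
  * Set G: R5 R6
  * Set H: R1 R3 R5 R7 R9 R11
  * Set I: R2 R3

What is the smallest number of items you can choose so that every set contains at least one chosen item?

4

Take T = {R2, R3, R5, R9}. Each listed set contains at least one of these, so T is a hitting set of size 4.
No choice of 3 items meets every set, so 4 is the minimum.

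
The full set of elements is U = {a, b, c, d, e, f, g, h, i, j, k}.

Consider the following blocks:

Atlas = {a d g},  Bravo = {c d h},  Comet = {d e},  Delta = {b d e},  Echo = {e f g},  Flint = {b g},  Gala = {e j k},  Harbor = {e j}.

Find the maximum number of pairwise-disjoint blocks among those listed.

Bravo, Flint, Harbor are pairwise disjoint (Bravo={c,d,h}; Flint={b,g}; Harbor={e,j}).
Every remaining block overlaps one of these, and no 4 of the listed blocks are pairwise disjoint, so 3 is the maximum.

3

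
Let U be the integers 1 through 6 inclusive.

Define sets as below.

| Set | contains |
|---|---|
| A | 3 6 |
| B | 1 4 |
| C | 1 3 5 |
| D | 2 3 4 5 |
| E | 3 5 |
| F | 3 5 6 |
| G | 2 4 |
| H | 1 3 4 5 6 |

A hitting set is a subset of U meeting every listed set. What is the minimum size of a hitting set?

2

Take T = {3, 4}. Each listed set contains at least one of these, so T is a hitting set of size 2.
The sets F, G are pairwise disjoint, so any hitting set needs a separate element for each — at least 2. Hence 2 is optimal.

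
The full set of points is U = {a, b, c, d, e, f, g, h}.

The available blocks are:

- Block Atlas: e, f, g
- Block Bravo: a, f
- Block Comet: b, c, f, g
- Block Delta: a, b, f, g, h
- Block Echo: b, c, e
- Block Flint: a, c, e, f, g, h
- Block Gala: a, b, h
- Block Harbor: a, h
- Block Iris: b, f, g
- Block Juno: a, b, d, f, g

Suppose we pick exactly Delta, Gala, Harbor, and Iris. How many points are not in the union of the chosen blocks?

Union of Delta, Gala, Harbor, Iris = {a, b, f, g, h}.
Not covered: c, d, e — 3 points.

3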